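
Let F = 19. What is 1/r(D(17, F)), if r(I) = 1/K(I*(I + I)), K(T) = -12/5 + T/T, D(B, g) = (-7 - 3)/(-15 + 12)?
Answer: -7/5 ≈ -1.4000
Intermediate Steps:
D(B, g) = 10/3 (D(B, g) = -10/(-3) = -10*(-⅓) = 10/3)
K(T) = -7/5 (K(T) = -12*⅕ + 1 = -12/5 + 1 = -7/5)
r(I) = -5/7 (r(I) = 1/(-7/5) = -5/7)
1/r(D(17, F)) = 1/(-5/7) = -7/5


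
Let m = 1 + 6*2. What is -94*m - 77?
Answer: -1299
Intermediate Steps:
m = 13 (m = 1 + 12 = 13)
-94*m - 77 = -94*13 - 77 = -1222 - 77 = -1299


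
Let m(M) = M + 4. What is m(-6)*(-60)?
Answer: 120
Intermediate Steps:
m(M) = 4 + M
m(-6)*(-60) = (4 - 6)*(-60) = -2*(-60) = 120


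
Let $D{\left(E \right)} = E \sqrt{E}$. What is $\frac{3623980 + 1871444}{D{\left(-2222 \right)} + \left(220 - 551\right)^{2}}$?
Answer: $\frac{200694716288}{7658085923} + \frac{4070277376 i \sqrt{2222}}{7658085923} \approx 26.207 + 25.054 i$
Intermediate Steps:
$D{\left(E \right)} = E^{\frac{3}{2}}$
$\frac{3623980 + 1871444}{D{\left(-2222 \right)} + \left(220 - 551\right)^{2}} = \frac{3623980 + 1871444}{\left(-2222\right)^{\frac{3}{2}} + \left(220 - 551\right)^{2}} = \frac{5495424}{- 2222 i \sqrt{2222} + \left(-331\right)^{2}} = \frac{5495424}{- 2222 i \sqrt{2222} + 109561} = \frac{5495424}{109561 - 2222 i \sqrt{2222}}$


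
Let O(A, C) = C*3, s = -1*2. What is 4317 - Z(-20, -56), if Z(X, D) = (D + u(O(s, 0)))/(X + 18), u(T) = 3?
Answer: 8581/2 ≈ 4290.5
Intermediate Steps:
s = -2
O(A, C) = 3*C
Z(X, D) = (3 + D)/(18 + X) (Z(X, D) = (D + 3)/(X + 18) = (3 + D)/(18 + X))
4317 - Z(-20, -56) = 4317 - (3 - 56)/(18 - 20) = 4317 - (-53)/(-2) = 4317 - (-1)*(-53)/2 = 4317 - 1*53/2 = 4317 - 53/2 = 8581/2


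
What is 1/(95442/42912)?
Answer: 7152/15907 ≈ 0.44961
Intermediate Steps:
1/(95442/42912) = 1/(95442*(1/42912)) = 1/(15907/7152) = 7152/15907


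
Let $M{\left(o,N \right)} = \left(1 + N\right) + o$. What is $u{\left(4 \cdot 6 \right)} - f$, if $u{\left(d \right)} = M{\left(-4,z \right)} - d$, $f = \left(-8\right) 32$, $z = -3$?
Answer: $226$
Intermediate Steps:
$M{\left(o,N \right)} = 1 + N + o$
$f = -256$
$u{\left(d \right)} = -6 - d$ ($u{\left(d \right)} = \left(1 - 3 - 4\right) - d = -6 - d$)
$u{\left(4 \cdot 6 \right)} - f = \left(-6 - 4 \cdot 6\right) - -256 = \left(-6 - 24\right) + 256 = -30 + 256 = 226$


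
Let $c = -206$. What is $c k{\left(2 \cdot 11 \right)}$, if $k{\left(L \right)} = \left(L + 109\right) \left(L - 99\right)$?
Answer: $2077922$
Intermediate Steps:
$k{\left(L \right)} = \left(-99 + L\right) \left(109 + L\right)$ ($k{\left(L \right)} = \left(109 + L\right) \left(-99 + L\right) = \left(-99 + L\right) \left(109 + L\right)$)
$c k{\left(2 \cdot 11 \right)} = - 206 \left(-10791 + \left(2 \cdot 11\right)^{2} + 10 \cdot 2 \cdot 11\right) = - 206 \left(-10791 + 22^{2} + 10 \cdot 22\right) = - 206 \left(-10791 + 484 + 220\right) = \left(-206\right) \left(-10087\right) = 2077922$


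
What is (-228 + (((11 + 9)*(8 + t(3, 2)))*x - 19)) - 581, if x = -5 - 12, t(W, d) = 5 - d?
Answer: -4568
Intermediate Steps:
x = -17
(-228 + (((11 + 9)*(8 + t(3, 2)))*x - 19)) - 581 = (-228 + (((11 + 9)*(8 + (5 - 1*2)))*(-17) - 19)) - 581 = (-228 + ((20*(8 + (5 - 2)))*(-17) - 19)) - 581 = (-228 + ((20*(8 + 3))*(-17) - 19)) - 581 = (-228 + ((20*11)*(-17) - 19)) - 581 = (-228 + (220*(-17) - 19)) - 581 = (-228 + (-3740 - 19)) - 581 = (-228 - 3759) - 581 = -3987 - 581 = -4568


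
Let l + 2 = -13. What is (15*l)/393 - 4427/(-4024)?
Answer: 278137/527144 ≈ 0.52763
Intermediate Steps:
l = -15 (l = -2 - 13 = -15)
(15*l)/393 - 4427/(-4024) = (15*(-15))/393 - 4427/(-4024) = -225*1/393 - 4427*(-1/4024) = -75/131 + 4427/4024 = 278137/527144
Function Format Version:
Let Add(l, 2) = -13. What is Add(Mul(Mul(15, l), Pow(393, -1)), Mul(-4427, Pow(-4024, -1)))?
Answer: Rational(278137, 527144) ≈ 0.52763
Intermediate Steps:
l = -15 (l = Add(-2, -13) = -15)
Add(Mul(Mul(15, l), Pow(393, -1)), Mul(-4427, Pow(-4024, -1))) = Add(Mul(Mul(15, -15), Pow(393, -1)), Mul(-4427, Pow(-4024, -1))) = Add(Mul(-225, Rational(1, 393)), Mul(-4427, Rational(-1, 4024))) = Add(Rational(-75, 131), Rational(4427, 4024)) = Rational(278137, 527144)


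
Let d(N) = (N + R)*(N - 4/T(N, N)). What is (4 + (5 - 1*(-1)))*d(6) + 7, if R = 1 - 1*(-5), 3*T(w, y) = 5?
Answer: 439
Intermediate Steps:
T(w, y) = 5/3 (T(w, y) = (⅓)*5 = 5/3)
R = 6 (R = 1 + 5 = 6)
d(N) = (6 + N)*(-12/5 + N) (d(N) = (N + 6)*(N - 4/5/3) = (6 + N)*(N - 4*⅗) = (6 + N)*(N - 12/5) = (6 + N)*(-12/5 + N))
(4 + (5 - 1*(-1)))*d(6) + 7 = (4 + (5 - 1*(-1)))*(-72/5 + 6² + (18/5)*6) + 7 = (4 + (5 + 1))*(-72/5 + 36 + 108/5) + 7 = (4 + 6)*(216/5) + 7 = 10*(216/5) + 7 = 432 + 7 = 439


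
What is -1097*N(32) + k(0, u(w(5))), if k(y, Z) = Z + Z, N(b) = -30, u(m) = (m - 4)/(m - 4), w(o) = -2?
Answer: 32912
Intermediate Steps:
u(m) = 1 (u(m) = (-4 + m)/(-4 + m) = 1)
k(y, Z) = 2*Z
-1097*N(32) + k(0, u(w(5))) = -1097*(-30) + 2*1 = 32910 + 2 = 32912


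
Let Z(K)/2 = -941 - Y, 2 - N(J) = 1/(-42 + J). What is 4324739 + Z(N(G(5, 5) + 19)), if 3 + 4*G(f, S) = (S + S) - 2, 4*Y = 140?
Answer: 4322787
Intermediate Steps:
Y = 35 (Y = (1/4)*140 = 35)
G(f, S) = -5/4 + S/2 (G(f, S) = -3/4 + ((S + S) - 2)/4 = -3/4 + (2*S - 2)/4 = -3/4 + (-2 + 2*S)/4 = -3/4 + (-1/2 + S/2) = -5/4 + S/2)
N(J) = 2 - 1/(-42 + J)
Z(K) = -1952 (Z(K) = 2*(-941 - 1*35) = 2*(-941 - 35) = 2*(-976) = -1952)
4324739 + Z(N(G(5, 5) + 19)) = 4324739 - 1952 = 4322787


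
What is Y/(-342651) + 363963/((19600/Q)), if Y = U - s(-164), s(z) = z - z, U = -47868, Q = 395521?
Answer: 2348872808324213/319807600 ≈ 7.3446e+6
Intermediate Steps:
s(z) = 0
Y = -47868 (Y = -47868 - 1*0 = -47868 + 0 = -47868)
Y/(-342651) + 363963/((19600/Q)) = -47868/(-342651) + 363963/((19600/395521)) = -47868*(-1/342651) + 363963/((19600*(1/395521))) = 15956/114217 + 363963/(2800/56503) = 15956/114217 + 363963*(56503/2800) = 15956/114217 + 20565001389/2800 = 2348872808324213/319807600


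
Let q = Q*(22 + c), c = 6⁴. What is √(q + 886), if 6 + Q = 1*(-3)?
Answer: 28*I*√14 ≈ 104.77*I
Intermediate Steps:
c = 1296
Q = -9 (Q = -6 + 1*(-3) = -6 - 3 = -9)
q = -11862 (q = -9*(22 + 1296) = -9*1318 = -11862)
√(q + 886) = √(-11862 + 886) = √(-10976) = 28*I*√14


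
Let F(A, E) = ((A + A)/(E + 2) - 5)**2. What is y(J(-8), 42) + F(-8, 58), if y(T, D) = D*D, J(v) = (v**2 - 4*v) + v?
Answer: 403141/225 ≈ 1791.7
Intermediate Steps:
J(v) = v**2 - 3*v
y(T, D) = D**2
F(A, E) = (-5 + 2*A/(2 + E))**2 (F(A, E) = ((2*A)/(2 + E) - 5)**2 = (2*A/(2 + E) - 5)**2 = (-5 + 2*A/(2 + E))**2)
y(J(-8), 42) + F(-8, 58) = 42**2 + (10 - 2*(-8) + 5*58)**2/(2 + 58)**2 = 1764 + (10 + 16 + 290)**2/60**2 = 1764 + (1/3600)*316**2 = 1764 + (1/3600)*99856 = 1764 + 6241/225 = 403141/225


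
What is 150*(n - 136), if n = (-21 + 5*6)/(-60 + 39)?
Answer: -143250/7 ≈ -20464.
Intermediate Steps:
n = -3/7 (n = (-21 + 30)/(-21) = 9*(-1/21) = -3/7 ≈ -0.42857)
150*(n - 136) = 150*(-3/7 - 136) = 150*(-955/7) = -143250/7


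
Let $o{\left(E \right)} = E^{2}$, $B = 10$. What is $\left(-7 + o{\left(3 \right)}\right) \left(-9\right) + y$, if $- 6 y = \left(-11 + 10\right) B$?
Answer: $- \frac{49}{3} \approx -16.333$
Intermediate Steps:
$y = \frac{5}{3}$ ($y = - \frac{\left(-11 + 10\right) 10}{6} = - \frac{\left(-1\right) 10}{6} = \left(- \frac{1}{6}\right) \left(-10\right) = \frac{5}{3} \approx 1.6667$)
$\left(-7 + o{\left(3 \right)}\right) \left(-9\right) + y = \left(-7 + 3^{2}\right) \left(-9\right) + \frac{5}{3} = \left(-7 + 9\right) \left(-9\right) + \frac{5}{3} = 2 \left(-9\right) + \frac{5}{3} = -18 + \frac{5}{3} = - \frac{49}{3}$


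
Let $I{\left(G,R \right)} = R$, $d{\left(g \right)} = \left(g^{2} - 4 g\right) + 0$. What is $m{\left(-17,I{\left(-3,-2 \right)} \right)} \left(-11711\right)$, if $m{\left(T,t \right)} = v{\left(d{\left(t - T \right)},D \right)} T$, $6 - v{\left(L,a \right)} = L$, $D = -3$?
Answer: $-31654833$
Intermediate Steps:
$d{\left(g \right)} = g^{2} - 4 g$
$v{\left(L,a \right)} = 6 - L$
$m{\left(T,t \right)} = T \left(6 - \left(t - T\right) \left(-4 + t - T\right)\right)$ ($m{\left(T,t \right)} = \left(6 - \left(t - T\right) \left(-4 - \left(T - t\right)\right)\right) T = \left(6 - \left(t - T\right) \left(-4 + t - T\right)\right) T = T \left(6 - \left(t - T\right) \left(-4 + t - T\right)\right)$)
$m{\left(-17,I{\left(-3,-2 \right)} \right)} \left(-11711\right) = \left(-1\right) \left(-17\right) \left(-6 + \left(-17 - -2\right) \left(4 - 17 - -2\right)\right) \left(-11711\right) = \left(-1\right) \left(-17\right) \left(-6 + \left(-17 + 2\right) \left(4 - 17 + 2\right)\right) \left(-11711\right) = \left(-1\right) \left(-17\right) \left(-6 - -165\right) \left(-11711\right) = \left(-1\right) \left(-17\right) \left(-6 + 165\right) \left(-11711\right) = \left(-1\right) \left(-17\right) 159 \left(-11711\right) = 2703 \left(-11711\right) = -31654833$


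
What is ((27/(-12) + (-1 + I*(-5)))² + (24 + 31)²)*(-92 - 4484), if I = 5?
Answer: -17494334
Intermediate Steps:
((27/(-12) + (-1 + I*(-5)))² + (24 + 31)²)*(-92 - 4484) = ((27/(-12) + (-1 + 5*(-5)))² + (24 + 31)²)*(-92 - 4484) = ((27*(-1/12) + (-1 - 25))² + 55²)*(-4576) = ((-9/4 - 26)² + 3025)*(-4576) = ((-113/4)² + 3025)*(-4576) = (12769/16 + 3025)*(-4576) = (61169/16)*(-4576) = -17494334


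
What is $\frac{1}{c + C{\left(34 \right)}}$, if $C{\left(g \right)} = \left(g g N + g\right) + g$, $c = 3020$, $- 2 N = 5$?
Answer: $\frac{1}{198} \approx 0.0050505$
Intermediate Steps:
$N = - \frac{5}{2}$ ($N = \left(- \frac{1}{2}\right) 5 = - \frac{5}{2} \approx -2.5$)
$C{\left(g \right)} = 2 g - \frac{5 g^{2}}{2}$ ($C{\left(g \right)} = \left(g g \left(- \frac{5}{2}\right) + g\right) + g = \left(g^{2} \left(- \frac{5}{2}\right) + g\right) + g = \left(- \frac{5 g^{2}}{2} + g\right) + g = \left(g - \frac{5 g^{2}}{2}\right) + g = 2 g - \frac{5 g^{2}}{2}$)
$\frac{1}{c + C{\left(34 \right)}} = \frac{1}{3020 + \frac{1}{2} \cdot 34 \left(4 - 170\right)} = \frac{1}{3020 + \frac{1}{2} \cdot 34 \left(-166\right)} = \frac{1}{3020 - 2822} = \frac{1}{198}$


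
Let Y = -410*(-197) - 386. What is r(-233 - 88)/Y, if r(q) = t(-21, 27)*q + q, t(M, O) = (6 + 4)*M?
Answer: 67089/80384 ≈ 0.83461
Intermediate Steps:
t(M, O) = 10*M
r(q) = -209*q (r(q) = (10*(-21))*q + q = -210*q + q = -209*q)
Y = 80384 (Y = 80770 - 386 = 80384)
r(-233 - 88)/Y = -209*(-233 - 88)/80384 = -209*(-321)*(1/80384) = 67089*(1/80384) = 67089/80384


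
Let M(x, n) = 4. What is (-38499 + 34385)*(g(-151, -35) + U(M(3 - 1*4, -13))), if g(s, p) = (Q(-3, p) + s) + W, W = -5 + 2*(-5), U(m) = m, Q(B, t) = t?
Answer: 810458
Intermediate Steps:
W = -15 (W = -5 - 10 = -15)
g(s, p) = -15 + p + s (g(s, p) = (p + s) - 15 = -15 + p + s)
(-38499 + 34385)*(g(-151, -35) + U(M(3 - 1*4, -13))) = (-38499 + 34385)*((-15 - 35 - 151) + 4) = -4114*(-201 + 4) = -4114*(-197) = 810458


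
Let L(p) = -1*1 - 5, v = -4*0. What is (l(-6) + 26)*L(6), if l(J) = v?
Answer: -156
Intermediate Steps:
v = 0
L(p) = -6 (L(p) = -1 - 5 = -6)
l(J) = 0
(l(-6) + 26)*L(6) = (0 + 26)*(-6) = 26*(-6) = -156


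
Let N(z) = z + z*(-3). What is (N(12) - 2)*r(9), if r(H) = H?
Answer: -234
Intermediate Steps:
N(z) = -2*z (N(z) = z - 3*z = -2*z)
(N(12) - 2)*r(9) = (-2*12 - 2)*9 = (-24 - 2)*9 = -26*9 = -234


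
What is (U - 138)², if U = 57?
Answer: 6561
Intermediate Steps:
(U - 138)² = (57 - 138)² = (-81)² = 6561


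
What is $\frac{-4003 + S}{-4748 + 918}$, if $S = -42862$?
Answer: $\frac{9373}{766} \approx 12.236$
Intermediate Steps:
$\frac{-4003 + S}{-4748 + 918} = \frac{-4003 - 42862}{-4748 + 918} = - \frac{46865}{-3830} = \left(-46865\right) \left(- \frac{1}{3830}\right) = \frac{9373}{766}$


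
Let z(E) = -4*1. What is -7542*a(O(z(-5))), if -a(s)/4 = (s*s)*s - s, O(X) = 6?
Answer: 6335280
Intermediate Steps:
z(E) = -4
a(s) = -4*s³ + 4*s (a(s) = -4*((s*s)*s - s) = -4*(s²*s - s) = -4*(s³ - s) = -4*s³ + 4*s)
-7542*a(O(z(-5))) = -30168*6*(1 - 1*6²) = -30168*6*(1 - 1*36) = -30168*6*(1 - 36) = -30168*6*(-35) = -7542*(-840) = 6335280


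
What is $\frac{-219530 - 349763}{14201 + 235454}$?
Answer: $- \frac{569293}{249655} \approx -2.2803$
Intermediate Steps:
$\frac{-219530 - 349763}{14201 + 235454} = - \frac{569293}{249655}$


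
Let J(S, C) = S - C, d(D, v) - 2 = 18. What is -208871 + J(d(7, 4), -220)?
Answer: -208631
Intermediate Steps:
d(D, v) = 20 (d(D, v) = 2 + 18 = 20)
-208871 + J(d(7, 4), -220) = -208871 + (20 - 1*(-220)) = -208871 + (20 + 220) = -208871 + 240 = -208631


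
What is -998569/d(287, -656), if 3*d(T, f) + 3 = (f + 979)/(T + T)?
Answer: 1719535818/1399 ≈ 1.2291e+6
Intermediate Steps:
d(T, f) = -1 + (979 + f)/(6*T) (d(T, f) = -1 + ((f + 979)/(T + T))/3 = -1 + ((979 + f)/((2*T)))/3 = -1 + ((979 + f)*(1/(2*T)))/3 = -1 + ((979 + f)/(2*T))/3 = -1 + (979 + f)/(6*T))
-998569/d(287, -656) = -998569*1722/(979 - 656 - 6*287) = -998569*1722/(979 - 656 - 1722) = -998569/((⅙)*(1/287)*(-1399)) = -998569/(-1399/1722) = -998569*(-1722/1399) = 1719535818/1399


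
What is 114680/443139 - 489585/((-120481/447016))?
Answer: 96982015753883120/53389829859 ≈ 1.8165e+6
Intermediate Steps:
114680/443139 - 489585/((-120481/447016)) = 114680*(1/443139) - 489585/((-120481*1/447016)) = 114680/443139 - 489585/(-120481/447016) = 114680/443139 - 489585*(-447016/120481) = 114680/443139 + 218852328360/120481 = 96982015753883120/53389829859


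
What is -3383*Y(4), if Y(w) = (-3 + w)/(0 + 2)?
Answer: -3383/2 ≈ -1691.5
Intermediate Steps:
Y(w) = -3/2 + w/2 (Y(w) = (-3 + w)/2 = (-3 + w)*(½) = -3/2 + w/2)
-3383*Y(4) = -3383*(-3/2 + (½)*4) = -3383*(-3/2 + 2) = -3383*½ = -3383/2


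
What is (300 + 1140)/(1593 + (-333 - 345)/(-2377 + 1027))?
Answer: 162000/179269 ≈ 0.90367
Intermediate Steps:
(300 + 1140)/(1593 + (-333 - 345)/(-2377 + 1027)) = 1440/(1593 - 678/(-1350)) = 1440/(1593 - 678*(-1/1350)) = 1440/(1593 + 113/225) = 1440/(358538/225) = 1440*(225/358538) = 162000/179269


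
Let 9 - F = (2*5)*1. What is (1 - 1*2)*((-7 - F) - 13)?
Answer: 19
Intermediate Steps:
F = -1 (F = 9 - 2*5 = 9 - 10 = -1)
(1 - 1*2)*((-7 - F) - 13) = (1 - 1*2)*((-7 - 1*(-1)) - 13) = (1 - 2)*((-7 + 1) - 13) = -(-6 - 13) = -1*(-19) = 19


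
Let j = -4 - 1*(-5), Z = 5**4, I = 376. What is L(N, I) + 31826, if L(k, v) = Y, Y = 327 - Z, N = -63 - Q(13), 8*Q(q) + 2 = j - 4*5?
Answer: 31528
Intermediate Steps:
Z = 625
j = 1 (j = -4 + 5 = 1)
Q(q) = -21/8 (Q(q) = -1/4 + (1 - 4*5)/8 = -1/4 + (1 - 20)/8 = -1/4 + (1/8)*(-19) = -1/4 - 19/8 = -21/8)
N = -483/8 (N = -63 - 1*(-21/8) = -63 + 21/8 = -483/8 ≈ -60.375)
Y = -298 (Y = 327 - 1*625 = 327 - 625 = -298)
L(k, v) = -298
L(N, I) + 31826 = -298 + 31826 = 31528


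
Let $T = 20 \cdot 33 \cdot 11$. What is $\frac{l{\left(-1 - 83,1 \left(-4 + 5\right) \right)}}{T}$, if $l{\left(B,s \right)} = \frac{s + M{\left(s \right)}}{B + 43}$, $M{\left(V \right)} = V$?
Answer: $- \frac{1}{148830} \approx -6.7191 \cdot 10^{-6}$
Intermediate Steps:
$T = 7260$ ($T = 660 \cdot 11 = 7260$)
$l{\left(B,s \right)} = \frac{2 s}{43 + B}$ ($l{\left(B,s \right)} = \frac{s + s}{B + 43} = \frac{2 s}{43 + B}$)
$\frac{l{\left(-1 - 83,1 \left(-4 + 5\right) \right)}}{T} = \frac{2 \cdot 1 \left(-4 + 5\right) \frac{1}{43 - 84}}{7260} = \frac{2 \cdot 1 \cdot 1}{43 - 84} \cdot \frac{1}{7260} = 2 \cdot 1 \frac{1}{43 - 84} \cdot \frac{1}{7260} = 2 \cdot 1 \frac{1}{-41} \cdot \frac{1}{7260} = 2 \cdot 1 \left(- \frac{1}{41}\right) \frac{1}{7260} = \left(- \frac{2}{41}\right) \frac{1}{7260} = - \frac{1}{148830}$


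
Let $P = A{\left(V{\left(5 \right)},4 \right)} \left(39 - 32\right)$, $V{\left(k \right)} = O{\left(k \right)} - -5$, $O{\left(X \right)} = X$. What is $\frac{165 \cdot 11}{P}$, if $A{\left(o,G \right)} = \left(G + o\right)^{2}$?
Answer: $\frac{1815}{1372} \approx 1.3229$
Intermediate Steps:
$V{\left(k \right)} = 5 + k$ ($V{\left(k \right)} = k - -5 = k + 5 = 5 + k$)
$P = 1372$ ($P = \left(4 + \left(5 + 5\right)\right)^{2} \left(39 - 32\right) = \left(4 + 10\right)^{2} \cdot 7 = 14^{2} \cdot 7 = 196 \cdot 7 = 1372$)
$\frac{165 \cdot 11}{P} = \frac{165 \cdot 11}{1372} = 1815 \cdot \frac{1}{1372} = \frac{1815}{1372}$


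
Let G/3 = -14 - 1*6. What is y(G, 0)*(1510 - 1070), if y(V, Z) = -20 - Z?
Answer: -8800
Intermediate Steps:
G = -60 (G = 3*(-14 - 1*6) = 3*(-14 - 6) = 3*(-20) = -60)
y(G, 0)*(1510 - 1070) = (-20 - 1*0)*(1510 - 1070) = (-20 + 0)*440 = -20*440 = -8800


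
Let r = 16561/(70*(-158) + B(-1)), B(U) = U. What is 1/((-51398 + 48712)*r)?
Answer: 11061/44482846 ≈ 0.00024866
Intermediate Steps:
r = -16561/11061 (r = 16561/(70*(-158) - 1) = 16561/(-11060 - 1) = 16561/(-11061) = 16561*(-1/11061) = -16561/11061 ≈ -1.4972)
1/((-51398 + 48712)*r) = 1/((-51398 + 48712)*(-16561/11061)) = -11061/16561/(-2686) = -1/2686*(-11061/16561) = 11061/44482846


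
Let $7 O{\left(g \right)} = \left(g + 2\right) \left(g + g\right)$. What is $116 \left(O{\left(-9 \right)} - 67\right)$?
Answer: $-5684$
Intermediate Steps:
$O{\left(g \right)} = \frac{2 g \left(2 + g\right)}{7}$ ($O{\left(g \right)} = \frac{\left(g + 2\right) \left(g + g\right)}{7} = \frac{\left(2 + g\right) 2 g}{7} = \frac{2 g \left(2 + g\right)}{7}$)
$116 \left(O{\left(-9 \right)} - 67\right) = 116 \left(\frac{2}{7} \left(-9\right) \left(2 - 9\right) - 67\right) = 116 \left(\frac{2}{7} \left(-9\right) \left(-7\right) - 67\right) = 116 \left(18 - 67\right) = 116 \left(-49\right) = -5684$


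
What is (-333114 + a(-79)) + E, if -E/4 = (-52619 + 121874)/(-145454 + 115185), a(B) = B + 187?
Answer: -10079481594/30269 ≈ -3.3300e+5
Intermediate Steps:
a(B) = 187 + B
E = 277020/30269 (E = -4*(-52619 + 121874)/(-145454 + 115185) = -277020/(-30269) = -277020*(-1)/30269 = -4*(-69255/30269) = 277020/30269 ≈ 9.1519)
(-333114 + a(-79)) + E = (-333114 + (187 - 79)) + 277020/30269 = (-333114 + 108) + 277020/30269 = -333006 + 277020/30269 = -10079481594/30269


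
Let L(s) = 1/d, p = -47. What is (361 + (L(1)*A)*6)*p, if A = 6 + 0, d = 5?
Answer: -86527/5 ≈ -17305.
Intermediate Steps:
A = 6
L(s) = ⅕ (L(s) = 1/5 = ⅕)
(361 + (L(1)*A)*6)*p = (361 + ((⅕)*6)*6)*(-47) = (361 + (6/5)*6)*(-47) = (361 + 36/5)*(-47) = (1841/5)*(-47) = -86527/5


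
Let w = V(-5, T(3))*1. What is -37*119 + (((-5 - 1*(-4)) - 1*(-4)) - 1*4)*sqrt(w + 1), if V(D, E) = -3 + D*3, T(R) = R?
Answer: -4403 - I*sqrt(17) ≈ -4403.0 - 4.1231*I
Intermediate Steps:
V(D, E) = -3 + 3*D
w = -18 (w = (-3 + 3*(-5))*1 = (-3 - 15)*1 = -18*1 = -18)
-37*119 + (((-5 - 1*(-4)) - 1*(-4)) - 1*4)*sqrt(w + 1) = -37*119 + (((-5 - 1*(-4)) - 1*(-4)) - 1*4)*sqrt(-18 + 1) = -4403 + (((-5 + 4) + 4) - 4)*sqrt(-17) = -4403 + ((-1 + 4) - 4)*(I*sqrt(17)) = -4403 + (3 - 4)*(I*sqrt(17)) = -4403 - I*sqrt(17)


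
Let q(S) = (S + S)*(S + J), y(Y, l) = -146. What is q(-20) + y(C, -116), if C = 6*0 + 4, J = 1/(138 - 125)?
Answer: 8462/13 ≈ 650.92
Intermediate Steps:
J = 1/13 ≈ 0.076923
C = 4 (C = 0 + 4 = 4)
q(S) = 2*S*(1/13 + S) (q(S) = (S + S)*(S + 1/13) = (2*S)*(1/13 + S) = 2*S*(1/13 + S))
q(-20) + y(C, -116) = (2/13)*(-20)*(1 + 13*(-20)) - 146 = (2/13)*(-20)*(1 - 260) - 146 = (2/13)*(-20)*(-259) - 146 = 10360/13 - 146 = 8462/13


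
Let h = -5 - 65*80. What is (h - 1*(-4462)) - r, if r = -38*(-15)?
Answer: -1313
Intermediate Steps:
h = -5205 (h = -5 - 5200 = -5205)
r = 570
(h - 1*(-4462)) - r = (-5205 - 1*(-4462)) - 1*570 = (-5205 + 4462) - 570 = -743 - 570 = -1313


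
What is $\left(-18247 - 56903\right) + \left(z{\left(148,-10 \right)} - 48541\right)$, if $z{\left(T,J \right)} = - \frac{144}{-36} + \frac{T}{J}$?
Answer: $- \frac{618509}{5} \approx -1.237 \cdot 10^{5}$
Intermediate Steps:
$z{\left(T,J \right)} = 4 + \frac{T}{J}$ ($z{\left(T,J \right)} = \left(-144\right) \left(- \frac{1}{36}\right) + \frac{T}{J} = 4 + \frac{T}{J}$)
$\left(-18247 - 56903\right) + \left(z{\left(148,-10 \right)} - 48541\right) = \left(-18247 - 56903\right) + \left(\left(4 + \frac{148}{-10}\right) - 48541\right) = -75150 + \left(\left(4 + 148 \left(- \frac{1}{10}\right)\right) - 48541\right) = -75150 + \left(\left(4 - \frac{74}{5}\right) - 48541\right) = -75150 - \frac{242759}{5} = - \frac{618509}{5}$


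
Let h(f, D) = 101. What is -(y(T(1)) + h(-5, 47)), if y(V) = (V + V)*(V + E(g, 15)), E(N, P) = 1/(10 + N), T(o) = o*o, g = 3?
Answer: -1341/13 ≈ -103.15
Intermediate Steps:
T(o) = o²
y(V) = 2*V*(1/13 + V) (y(V) = (V + V)*(V + 1/(10 + 3)) = (2*V)*(V + 1/13) = (2*V)*(1/13 + V) = 2*V*(1/13 + V))
-(y(T(1)) + h(-5, 47)) = -((2/13)*1²*(1 + 13*1²) + 101) = -((2/13)*1*(1 + 13*1) + 101) = -((2/13)*1*(1 + 13) + 101) = -((2/13)*1*14 + 101) = -(28/13 + 101) = -1*1341/13 = -1341/13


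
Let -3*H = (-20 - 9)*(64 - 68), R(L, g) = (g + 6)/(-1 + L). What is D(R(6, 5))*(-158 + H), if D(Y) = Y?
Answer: -1298/3 ≈ -432.67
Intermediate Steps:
R(L, g) = (6 + g)/(-1 + L)
H = -116/3 (H = -(-20 - 9)*(64 - 68)/3 = -(-29)*(-4)/3 = -⅓*116 = -116/3 ≈ -38.667)
D(R(6, 5))*(-158 + H) = ((6 + 5)/(-1 + 6))*(-158 - 116/3) = (11/5)*(-590/3) = -1298/3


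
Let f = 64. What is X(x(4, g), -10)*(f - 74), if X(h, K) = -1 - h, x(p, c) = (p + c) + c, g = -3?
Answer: -10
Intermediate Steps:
x(p, c) = p + 2*c (x(p, c) = (c + p) + c = p + 2*c)
X(x(4, g), -10)*(f - 74) = (-1 - (4 + 2*(-3)))*(64 - 74) = (-1 - (4 - 6))*(-10) = (-1 - 1*(-2))*(-10) = (-1 + 2)*(-10) = 1*(-10) = -10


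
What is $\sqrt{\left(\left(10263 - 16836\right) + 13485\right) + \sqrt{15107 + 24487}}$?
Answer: $\sqrt{6912 + \sqrt{39594}} \approx 84.327$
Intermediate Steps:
$\sqrt{\left(\left(10263 - 16836\right) + 13485\right) + \sqrt{15107 + 24487}} = \sqrt{\left(-6573 + 13485\right) + \sqrt{39594}} = \sqrt{6912 + \sqrt{39594}}$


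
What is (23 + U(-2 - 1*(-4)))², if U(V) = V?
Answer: 625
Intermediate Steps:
(23 + U(-2 - 1*(-4)))² = (23 + (-2 - 1*(-4)))² = (23 + (-2 + 4))² = (23 + 2)² = 25² = 625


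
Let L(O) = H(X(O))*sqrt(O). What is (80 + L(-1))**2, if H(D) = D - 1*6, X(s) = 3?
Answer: 6391 - 480*I ≈ 6391.0 - 480.0*I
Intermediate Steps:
H(D) = -6 + D (H(D) = D - 6 = -6 + D)
L(O) = -3*sqrt(O) (L(O) = (-6 + 3)*sqrt(O) = -3*sqrt(O))
(80 + L(-1))**2 = (80 - 3*I)**2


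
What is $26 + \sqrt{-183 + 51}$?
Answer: $26 + 2 i \sqrt{33} \approx 26.0 + 11.489 i$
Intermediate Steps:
$26 + \sqrt{-183 + 51} = 26 + \sqrt{-132} = 26 + 2 i \sqrt{33}$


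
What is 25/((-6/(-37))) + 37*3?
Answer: 1591/6 ≈ 265.17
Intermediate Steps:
25/((-6/(-37))) + 37*3 = 25/((-6*(-1/37))) + 111 = 25/(6/37) + 111 = 25*(37/6) + 111 = 925/6 + 111 = 1591/6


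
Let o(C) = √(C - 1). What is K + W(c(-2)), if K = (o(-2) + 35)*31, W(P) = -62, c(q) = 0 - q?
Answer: 1023 + 31*I*√3 ≈ 1023.0 + 53.694*I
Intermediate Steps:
c(q) = -q
o(C) = √(-1 + C)
K = 1085 + 31*I*√3 (K = (√(-1 - 2) + 35)*31 = (√(-3) + 35)*31 = (I*√3 + 35)*31 = (35 + I*√3)*31 = 1085 + 31*I*√3 ≈ 1085.0 + 53.694*I)
K + W(c(-2)) = (1085 + 31*I*√3) - 62 = 1023 + 31*I*√3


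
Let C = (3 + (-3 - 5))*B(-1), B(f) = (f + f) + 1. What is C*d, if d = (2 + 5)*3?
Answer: 105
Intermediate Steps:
B(f) = 1 + 2*f (B(f) = 2*f + 1 = 1 + 2*f)
d = 21 (d = 7*3 = 21)
C = 5 (C = (3 + (-3 - 5))*(1 + 2*(-1)) = (3 - 8)*(1 - 2) = -5*(-1) = 5)
C*d = 5*21 = 105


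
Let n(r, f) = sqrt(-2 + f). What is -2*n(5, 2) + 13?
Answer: 13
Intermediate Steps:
-2*n(5, 2) + 13 = -2*sqrt(-2 + 2) + 13 = -2*sqrt(0) + 13 = -2*0 + 13 = 0 + 13 = 13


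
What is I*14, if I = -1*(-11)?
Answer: 154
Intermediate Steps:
I = 11
I*14 = 11*14 = 154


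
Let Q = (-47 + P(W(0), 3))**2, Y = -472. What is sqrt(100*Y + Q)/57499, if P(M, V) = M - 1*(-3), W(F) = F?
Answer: 4*I*sqrt(2829)/57499 ≈ 0.0037001*I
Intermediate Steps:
P(M, V) = 3 + M (P(M, V) = M + 3 = 3 + M)
Q = 1936 (Q = (-47 + (3 + 0))**2 = (-47 + 3)**2 = (-44)**2 = 1936)
sqrt(100*Y + Q)/57499 = sqrt(100*(-472) + 1936)/57499 = sqrt(-47200 + 1936)*(1/57499) = sqrt(-45264)*(1/57499) = (4*I*sqrt(2829))*(1/57499) = 4*I*sqrt(2829)/57499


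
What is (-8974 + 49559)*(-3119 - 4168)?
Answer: -295742895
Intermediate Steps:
(-8974 + 49559)*(-3119 - 4168) = 40585*(-7287) = -295742895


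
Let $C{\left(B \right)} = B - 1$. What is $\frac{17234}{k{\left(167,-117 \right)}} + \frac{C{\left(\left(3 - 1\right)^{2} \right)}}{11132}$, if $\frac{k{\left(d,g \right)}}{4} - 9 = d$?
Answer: $\frac{2180125}{89056} \approx 24.48$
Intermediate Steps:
$k{\left(d,g \right)} = 36 + 4 d$
$C{\left(B \right)} = -1 + B$
$\frac{17234}{k{\left(167,-117 \right)}} + \frac{C{\left(\left(3 - 1\right)^{2} \right)}}{11132} = \frac{17234}{36 + 4 \cdot 167} + \frac{-1 + \left(3 - 1\right)^{2}}{11132} = \frac{17234}{36 + 668} + \left(-1 + 2^{2}\right) \frac{1}{11132} = \frac{17234}{704} + \left(-1 + 4\right) \frac{1}{11132} = 17234 \cdot \frac{1}{704} + 3 \cdot \frac{1}{11132} = \frac{8617}{352} + \frac{3}{11132} = \frac{2180125}{89056}$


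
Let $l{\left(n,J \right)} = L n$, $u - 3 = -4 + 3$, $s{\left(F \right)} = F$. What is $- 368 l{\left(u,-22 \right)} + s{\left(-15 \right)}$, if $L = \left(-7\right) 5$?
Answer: $25745$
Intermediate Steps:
$u = 2$ ($u = 3 + \left(-4 + 3\right) = 3 - 1 = 2$)
$L = -35$
$l{\left(n,J \right)} = - 35 n$
$- 368 l{\left(u,-22 \right)} + s{\left(-15 \right)} = - 368 \left(\left(-35\right) 2\right) - 15 = \left(-368\right) \left(-70\right) - 15 = 25760 - 15 = 25745$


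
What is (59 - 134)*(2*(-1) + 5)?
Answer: -225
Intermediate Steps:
(59 - 134)*(2*(-1) + 5) = -75*(-2 + 5) = -75*3 = -225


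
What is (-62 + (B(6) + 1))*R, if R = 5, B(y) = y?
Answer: -275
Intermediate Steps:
(-62 + (B(6) + 1))*R = (-62 + (6 + 1))*5 = (-62 + 7)*5 = -55*5 = -275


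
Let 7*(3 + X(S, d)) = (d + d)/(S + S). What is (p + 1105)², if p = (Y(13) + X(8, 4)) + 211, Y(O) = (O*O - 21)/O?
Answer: 58105584601/33124 ≈ 1.7542e+6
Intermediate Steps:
X(S, d) = -3 + d/(7*S) (X(S, d) = -3 + ((d + d)/(S + S))/7 = -3 + ((2*d)/((2*S)))/7 = -3 + ((2*d)*(1/(2*S)))/7 = -3 + (d/S)/7 = -3 + d/(7*S))
Y(O) = (-21 + O²)/O (Y(O) = (O² - 21)/O = (-21 + O²)/O)
p = 39941/182 (p = ((13 - 21/13) + (-3 + (⅐)*4/8)) + 211 = ((13 - 21*1/13) + (-3 + (⅐)*4*(⅛))) + 211 = ((13 - 21/13) + (-3 + 1/14)) + 211 = (148/13 - 41/14) + 211 = 1539/182 + 211 = 39941/182 ≈ 219.46)
(p + 1105)² = (39941/182 + 1105)² = (241051/182)² = 58105584601/33124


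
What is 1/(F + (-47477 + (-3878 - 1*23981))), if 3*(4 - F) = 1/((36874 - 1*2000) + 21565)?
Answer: -169317/12754988245 ≈ -1.3275e-5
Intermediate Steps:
F = 677267/169317 (F = 4 - 1/(3*((36874 - 1*2000) + 21565)) = 4 - 1/(3*((36874 - 2000) + 21565)) = 4 - 1/(3*(34874 + 21565)) = 4 - ⅓/56439 = 4 - ⅓*1/56439 = 4 - 1/169317 = 677267/169317 ≈ 4.0000)
1/(F + (-47477 + (-3878 - 1*23981))) = 1/(677267/169317 + (-47477 + (-3878 - 1*23981))) = 1/(677267/169317 + (-47477 + (-3878 - 23981))) = 1/(677267/169317 + (-47477 - 27859)) = 1/(677267/169317 - 75336) = 1/(-12754988245/169317) = -169317/12754988245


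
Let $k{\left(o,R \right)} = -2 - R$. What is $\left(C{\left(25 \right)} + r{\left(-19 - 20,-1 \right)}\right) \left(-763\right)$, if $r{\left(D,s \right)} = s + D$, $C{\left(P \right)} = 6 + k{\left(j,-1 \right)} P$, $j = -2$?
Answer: $45017$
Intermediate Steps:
$C{\left(P \right)} = 6 - P$ ($C{\left(P \right)} = 6 + \left(-2 - -1\right) P = 6 + \left(-2 + 1\right) P = 6 - P$)
$r{\left(D,s \right)} = D + s$
$\left(C{\left(25 \right)} + r{\left(-19 - 20,-1 \right)}\right) \left(-763\right) = \left(\left(6 - 25\right) - 40\right) \left(-763\right) = \left(-19 - 40\right) \left(-763\right) = \left(-59\right) \left(-763\right) = 45017$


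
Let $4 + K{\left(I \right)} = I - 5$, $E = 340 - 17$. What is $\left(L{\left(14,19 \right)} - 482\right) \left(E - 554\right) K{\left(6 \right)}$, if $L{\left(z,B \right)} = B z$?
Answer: $-149688$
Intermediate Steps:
$E = 323$
$K{\left(I \right)} = -9 + I$ ($K{\left(I \right)} = -4 + \left(I - 5\right) = -4 + \left(-5 + I\right) = -9 + I$)
$\left(L{\left(14,19 \right)} - 482\right) \left(E - 554\right) K{\left(6 \right)} = \left(19 \cdot 14 - 482\right) \left(323 - 554\right) \left(-9 + 6\right) = \left(266 - 482\right) \left(-231\right) \left(-3\right) = \left(-216\right) \left(-231\right) \left(-3\right) = 49896 \left(-3\right) = -149688$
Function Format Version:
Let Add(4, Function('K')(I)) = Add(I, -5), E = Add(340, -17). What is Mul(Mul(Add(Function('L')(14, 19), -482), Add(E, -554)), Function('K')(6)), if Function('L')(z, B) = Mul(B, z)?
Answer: -149688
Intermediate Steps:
E = 323
Function('K')(I) = Add(-9, I) (Function('K')(I) = Add(-4, Add(I, -5)) = Add(-4, Add(-5, I)) = Add(-9, I))
Mul(Mul(Add(Function('L')(14, 19), -482), Add(E, -554)), Function('K')(6)) = Mul(Mul(Add(Mul(19, 14), -482), Add(323, -554)), Add(-9, 6)) = Mul(Mul(Add(266, -482), -231), -3) = Mul(Mul(-216, -231), -3) = Mul(49896, -3) = -149688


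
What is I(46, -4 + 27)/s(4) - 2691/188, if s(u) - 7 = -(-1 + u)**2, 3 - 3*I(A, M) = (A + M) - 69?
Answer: -2785/188 ≈ -14.814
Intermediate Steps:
I(A, M) = 24 - A/3 - M/3 (I(A, M) = 1 - ((A + M) - 69)/3 = 1 - (-69 + A + M)/3 = 1 + (23 - A/3 - M/3) = 24 - A/3 - M/3)
s(u) = 7 - (-1 + u)**2
I(46, -4 + 27)/s(4) - 2691/188 = (24 - 1/3*46 - (-4 + 27)/3)/(7 - (-1 + 4)**2) - 2691/188 = (24 - 46/3 - 1/3*23)/(7 - 1*3**2) - 2691*1/188 = (24 - 46/3 - 23/3)/(7 - 1*9) - 2691/188 = 1/(7 - 9) - 2691/188 = 1/(-2) - 2691/188 = 1*(-1/2) - 2691/188 = -1/2 - 2691/188 = -2785/188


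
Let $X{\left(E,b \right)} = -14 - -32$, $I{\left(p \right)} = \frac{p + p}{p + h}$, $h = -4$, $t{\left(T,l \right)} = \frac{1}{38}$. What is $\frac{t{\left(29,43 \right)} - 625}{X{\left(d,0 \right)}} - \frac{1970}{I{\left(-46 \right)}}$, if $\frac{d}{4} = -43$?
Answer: $- \frac{17389727}{15732} \approx -1105.4$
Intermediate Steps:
$t{\left(T,l \right)} = \frac{1}{38}$
$d = -172$ ($d = 4 \left(-43\right) = -172$)
$I{\left(p \right)} = \frac{2 p}{-4 + p}$ ($I{\left(p \right)} = \frac{p + p}{p - 4} = \frac{2 p}{-4 + p}$)
$X{\left(E,b \right)} = 18$ ($X{\left(E,b \right)} = -14 + 32 = 18$)
$\frac{t{\left(29,43 \right)} - 625}{X{\left(d,0 \right)}} - \frac{1970}{I{\left(-46 \right)}} = \frac{\frac{1}{38} - 625}{18} - \frac{1970}{2 \left(-46\right) \frac{1}{-4 - 46}} = \left(\frac{1}{38} - 625\right) \frac{1}{18} - \frac{1970}{2 \left(-46\right) \frac{1}{-50}} = \left(- \frac{23749}{38}\right) \frac{1}{18} - \frac{1970}{2 \left(-46\right) \left(- \frac{1}{50}\right)} = - \frac{23749}{684} - \frac{1970}{\frac{46}{25}} = - \frac{23749}{684} - \frac{24625}{23} = - \frac{17389727}{15732}$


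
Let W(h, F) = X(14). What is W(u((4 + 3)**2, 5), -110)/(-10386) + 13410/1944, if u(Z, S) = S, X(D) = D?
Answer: 429781/62316 ≈ 6.8968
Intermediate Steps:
W(h, F) = 14
W(u((4 + 3)**2, 5), -110)/(-10386) + 13410/1944 = 14/(-10386) + 13410/1944 = 14*(-1/10386) + 13410*(1/1944) = -7/5193 + 745/108 = 429781/62316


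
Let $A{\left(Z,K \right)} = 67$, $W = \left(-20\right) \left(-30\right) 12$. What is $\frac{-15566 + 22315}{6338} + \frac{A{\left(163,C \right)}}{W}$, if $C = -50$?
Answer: $\frac{24508723}{22816800} \approx 1.0742$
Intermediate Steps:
$W = 7200$ ($W = 600 \cdot 12 = 7200$)
$\frac{-15566 + 22315}{6338} + \frac{A{\left(163,C \right)}}{W} = \frac{-15566 + 22315}{6338} + \frac{67}{7200} = 6749 \cdot \frac{1}{6338} + 67 \cdot \frac{1}{7200} = \frac{6749}{6338} + \frac{67}{7200} = \frac{24508723}{22816800}$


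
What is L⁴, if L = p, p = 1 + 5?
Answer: 1296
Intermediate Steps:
p = 6
L = 6
L⁴ = 6⁴ = 1296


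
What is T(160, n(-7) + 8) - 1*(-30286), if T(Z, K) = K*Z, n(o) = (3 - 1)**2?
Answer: 32206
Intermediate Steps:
n(o) = 4 (n(o) = 2**2 = 4)
T(160, n(-7) + 8) - 1*(-30286) = (4 + 8)*160 - 1*(-30286) = 12*160 + 30286 = 1920 + 30286 = 32206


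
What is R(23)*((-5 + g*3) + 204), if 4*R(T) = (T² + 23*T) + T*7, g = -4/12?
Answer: 120681/2 ≈ 60341.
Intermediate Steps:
g = -⅓ (g = -4*1/12 = -⅓ ≈ -0.33333)
R(T) = T²/4 + 15*T/2 (R(T) = ((T² + 23*T) + T*7)/4 = ((T² + 23*T) + 7*T)/4 = (T² + 30*T)/4 = T²/4 + 15*T/2)
R(23)*((-5 + g*3) + 204) = ((¼)*23*(30 + 23))*((-5 - ⅓*3) + 204) = ((¼)*23*53)*((-5 - 1) + 204) = 1219*(-6 + 204)/4 = (1219/4)*198 = 120681/2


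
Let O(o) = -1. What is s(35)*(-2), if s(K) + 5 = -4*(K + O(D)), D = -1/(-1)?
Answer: 282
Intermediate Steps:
D = 1 (D = -1*(-1) = 1)
s(K) = -1 - 4*K (s(K) = -5 - 4*(K - 1) = -5 - 4*(-1 + K) = -5 + (4 - 4*K) = -1 - 4*K)
s(35)*(-2) = (-1 - 4*35)*(-2) = (-1 - 140)*(-2) = -141*(-2) = 282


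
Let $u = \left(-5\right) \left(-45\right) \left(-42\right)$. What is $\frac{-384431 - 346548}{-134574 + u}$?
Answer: $\frac{730979}{144024} \approx 5.0754$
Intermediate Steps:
$u = -9450$ ($u = 225 \left(-42\right) = -9450$)
$\frac{-384431 - 346548}{-134574 + u} = \frac{-384431 - 346548}{-134574 - 9450} = - \frac{730979}{-144024} = \left(-730979\right) \left(- \frac{1}{144024}\right) = \frac{730979}{144024}$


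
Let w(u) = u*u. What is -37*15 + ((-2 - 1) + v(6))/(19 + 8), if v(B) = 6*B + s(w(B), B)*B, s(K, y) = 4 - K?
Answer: -5048/9 ≈ -560.89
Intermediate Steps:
w(u) = u²
v(B) = 6*B + B*(4 - B²) (v(B) = 6*B + (4 - B²)*B = 6*B + B*(4 - B²))
-37*15 + ((-2 - 1) + v(6))/(19 + 8) = -37*15 + ((-2 - 1) + 6*(10 - 1*6²))/(19 + 8) = -555 + (-3 + 6*(10 - 1*36))/27 = -555 + (-3 + 6*(10 - 36))*(1/27) = -555 + (-3 + 6*(-26))*(1/27) = -555 + (-3 - 156)*(1/27) = -555 - 159*1/27 = -555 - 53/9 = -5048/9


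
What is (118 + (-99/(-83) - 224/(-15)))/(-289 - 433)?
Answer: -166987/898890 ≈ -0.18577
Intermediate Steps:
(118 + (-99/(-83) - 224/(-15)))/(-289 - 433) = (118 + (-99*(-1/83) - 224*(-1/15)))/(-722) = (118 + (99/83 + 224/15))*(-1/722) = (118 + 20077/1245)*(-1/722) = (166987/1245)*(-1/722) = -166987/898890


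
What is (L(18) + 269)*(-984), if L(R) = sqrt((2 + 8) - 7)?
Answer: -264696 - 984*sqrt(3) ≈ -2.6640e+5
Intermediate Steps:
L(R) = sqrt(3) (L(R) = sqrt(10 - 7) = sqrt(3))
(L(18) + 269)*(-984) = (sqrt(3) + 269)*(-984) = (269 + sqrt(3))*(-984) = -264696 - 984*sqrt(3)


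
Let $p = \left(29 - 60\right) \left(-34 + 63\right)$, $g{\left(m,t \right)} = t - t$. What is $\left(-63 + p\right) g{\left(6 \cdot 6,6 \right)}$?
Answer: $0$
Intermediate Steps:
$g{\left(m,t \right)} = 0$
$p = -899$ ($p = \left(-31\right) 29 = -899$)
$\left(-63 + p\right) g{\left(6 \cdot 6,6 \right)} = \left(-63 - 899\right) 0 = \left(-962\right) 0 = 0$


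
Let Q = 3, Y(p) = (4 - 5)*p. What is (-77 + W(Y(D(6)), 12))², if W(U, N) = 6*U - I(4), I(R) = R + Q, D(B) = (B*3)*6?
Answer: 535824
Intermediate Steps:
D(B) = 18*B (D(B) = (3*B)*6 = 18*B)
Y(p) = -p
I(R) = 3 + R (I(R) = R + 3 = 3 + R)
W(U, N) = -7 + 6*U (W(U, N) = 6*U - (3 + 4) = 6*U - 1*7 = 6*U - 7 = -7 + 6*U)
(-77 + W(Y(D(6)), 12))² = (-77 + (-7 + 6*(-18*6)))² = (-77 + (-7 + 6*(-1*108)))² = (-77 + (-7 + 6*(-108)))² = (-77 + (-7 - 648))² = (-77 - 655)² = (-732)² = 535824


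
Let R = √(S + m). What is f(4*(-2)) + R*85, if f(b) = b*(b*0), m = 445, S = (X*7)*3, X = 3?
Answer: 170*√127 ≈ 1915.8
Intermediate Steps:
S = 63 (S = (3*7)*3 = 21*3 = 63)
f(b) = 0 (f(b) = b*0 = 0)
R = 2*√127 (R = √(63 + 445) = √508 = 2*√127 ≈ 22.539)
f(4*(-2)) + R*85 = 0 + (2*√127)*85 = 0 + 170*√127 = 170*√127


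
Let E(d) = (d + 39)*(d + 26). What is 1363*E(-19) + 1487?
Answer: 192307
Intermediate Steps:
E(d) = (26 + d)*(39 + d) (E(d) = (39 + d)*(26 + d) = (26 + d)*(39 + d))
1363*E(-19) + 1487 = 1363*(1014 + (-19)**2 + 65*(-19)) + 1487 = 1363*(1014 + 361 - 1235) + 1487 = 1363*140 + 1487 = 190820 + 1487 = 192307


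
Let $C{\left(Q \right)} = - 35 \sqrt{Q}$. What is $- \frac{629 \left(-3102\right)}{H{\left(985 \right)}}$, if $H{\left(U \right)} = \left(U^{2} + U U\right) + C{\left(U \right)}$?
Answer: $\frac{256252084}{254845685} + \frac{4552702 \sqrt{985}}{251022999725} \approx 1.0061$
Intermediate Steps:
$H{\left(U \right)} = - 35 \sqrt{U} + 2 U^{2}$ ($H{\left(U \right)} = \left(U^{2} + U U\right) - 35 \sqrt{U} = \left(U^{2} + U^{2}\right) - 35 \sqrt{U} = 2 U^{2} - 35 \sqrt{U} = - 35 \sqrt{U} + 2 U^{2}$)
$- \frac{629 \left(-3102\right)}{H{\left(985 \right)}} = - \frac{629 \left(-3102\right)}{- 35 \sqrt{985} + 2 \cdot 985^{2}} = - \frac{-1951158}{- 35 \sqrt{985} + 2 \cdot 970225} = - \frac{-1951158}{- 35 \sqrt{985} + 1940450} = - \frac{-1951158}{1940450 - 35 \sqrt{985}} = \frac{1951158}{1940450 - 35 \sqrt{985}}$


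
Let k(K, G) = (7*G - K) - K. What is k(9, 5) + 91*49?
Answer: 4476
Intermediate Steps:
k(K, G) = -2*K + 7*G (k(K, G) = (-K + 7*G) - K = -2*K + 7*G)
k(9, 5) + 91*49 = (-2*9 + 7*5) + 91*49 = (-18 + 35) + 4459 = 17 + 4459 = 4476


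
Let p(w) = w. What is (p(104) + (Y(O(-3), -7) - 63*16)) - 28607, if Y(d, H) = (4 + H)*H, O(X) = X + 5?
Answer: -29490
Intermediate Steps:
O(X) = 5 + X
Y(d, H) = H*(4 + H)
(p(104) + (Y(O(-3), -7) - 63*16)) - 28607 = (104 + (-7*(4 - 7) - 63*16)) - 28607 = (104 + (-7*(-3) - 1008)) - 28607 = (104 + (21 - 1008)) - 28607 = (104 - 987) - 28607 = -883 - 28607 = -29490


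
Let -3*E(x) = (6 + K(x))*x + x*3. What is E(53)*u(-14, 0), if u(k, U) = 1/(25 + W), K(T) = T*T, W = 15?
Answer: -74677/60 ≈ -1244.6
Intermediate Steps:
K(T) = T**2
u(k, U) = 1/40 (u(k, U) = 1/(25 + 15) = 1/40)
E(x) = -x - x*(6 + x**2)/3 (E(x) = -((6 + x**2)*x + x*3)/3 = -(x*(6 + x**2) + 3*x)/3 = -(3*x + x*(6 + x**2))/3 = -x - x*(6 + x**2)/3)
E(53)*u(-14, 0) = -1/3*53*(9 + 53**2)*(1/40) = -1/3*53*(9 + 2809)*(1/40) = -1/3*53*2818*(1/40) = -149354/3*1/40 = -74677/60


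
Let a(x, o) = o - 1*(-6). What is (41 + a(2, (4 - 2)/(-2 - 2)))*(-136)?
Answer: -6324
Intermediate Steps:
a(x, o) = 6 + o (a(x, o) = o + 6 = 6 + o)
(41 + a(2, (4 - 2)/(-2 - 2)))*(-136) = (41 + (6 + (4 - 2)/(-2 - 2)))*(-136) = (41 + (6 + 2/(-4)))*(-136) = (41 + (6 + 2*(-¼)))*(-136) = (41 + (6 - ½))*(-136) = (41 + 11/2)*(-136) = (93/2)*(-136) = -6324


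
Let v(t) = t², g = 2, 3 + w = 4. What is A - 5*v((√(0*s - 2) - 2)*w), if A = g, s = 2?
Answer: -8 + 20*I*√2 ≈ -8.0 + 28.284*I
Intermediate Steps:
w = 1 (w = -3 + 4 = 1)
A = 2
A - 5*v((√(0*s - 2) - 2)*w) = 2 - 5*(√(0*2 - 2) - 2)² = 2 - 5*(√(0 - 2) - 2)² = 2 - 5*(√(-2) - 2)² = 2 - 5*(I*√2 - 2)² = 2 - 5*(-2 + I*√2)²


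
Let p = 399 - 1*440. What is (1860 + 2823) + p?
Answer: 4642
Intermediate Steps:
p = -41 (p = 399 - 440 = -41)
(1860 + 2823) + p = (1860 + 2823) - 41 = 4683 - 41 = 4642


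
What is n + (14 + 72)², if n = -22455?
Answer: -15059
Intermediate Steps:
n + (14 + 72)² = -22455 + (14 + 72)² = -22455 + 86² = -22455 + 7396 = -15059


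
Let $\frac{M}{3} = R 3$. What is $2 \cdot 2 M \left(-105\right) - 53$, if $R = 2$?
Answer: $-7613$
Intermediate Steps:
$M = 18$ ($M = 3 \cdot 2 \cdot 3 = 3 \cdot 6 = 18$)
$2 \cdot 2 M \left(-105\right) - 53 = 2 \cdot 2 \cdot 18 \left(-105\right) - 53 = 4 \cdot 18 \left(-105\right) - 53 = 72 \left(-105\right) - 53 = -7560 - 53 = -7613$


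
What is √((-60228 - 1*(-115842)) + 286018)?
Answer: 8*√5338 ≈ 584.49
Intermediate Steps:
√((-60228 - 1*(-115842)) + 286018) = √((-60228 + 115842) + 286018) = √(55614 + 286018) = √341632 = 8*√5338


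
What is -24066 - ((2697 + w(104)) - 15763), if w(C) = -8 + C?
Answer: -11096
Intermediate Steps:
-24066 - ((2697 + w(104)) - 15763) = -24066 - ((2697 + (-8 + 104)) - 15763) = -24066 - ((2697 + 96) - 15763) = -24066 - (2793 - 15763) = -24066 - 1*(-12970) = -24066 + 12970 = -11096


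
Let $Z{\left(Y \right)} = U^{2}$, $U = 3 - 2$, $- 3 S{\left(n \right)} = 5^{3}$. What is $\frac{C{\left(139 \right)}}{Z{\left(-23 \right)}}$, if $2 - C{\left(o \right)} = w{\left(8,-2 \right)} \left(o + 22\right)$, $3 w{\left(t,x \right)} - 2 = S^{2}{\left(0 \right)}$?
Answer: $- \frac{2518469}{27} \approx -93277.0$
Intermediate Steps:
$S{\left(n \right)} = - \frac{125}{3}$ ($S{\left(n \right)} = - \frac{5^{3}}{3} = \left(- \frac{1}{3}\right) 125 = - \frac{125}{3}$)
$U = 1$ ($U = 3 - 2 = 1$)
$w{\left(t,x \right)} = \frac{15643}{27}$ ($w{\left(t,x \right)} = \frac{2}{3} + \frac{\left(- \frac{125}{3}\right)^{2}}{3} = \frac{2}{3} + \frac{1}{3} \cdot \frac{15625}{9} = \frac{2}{3} + \frac{15625}{27} = \frac{15643}{27}$)
$C{\left(o \right)} = - \frac{344092}{27} - \frac{15643 o}{27}$ ($C{\left(o \right)} = 2 - \frac{15643 \left(o + 22\right)}{27} = 2 - \frac{15643 \left(22 + o\right)}{27} = 2 - \left(\frac{344146}{27} + \frac{15643 o}{27}\right) = - \frac{344092}{27} - \frac{15643 o}{27}$)
$Z{\left(Y \right)} = 1$ ($Z{\left(Y \right)} = 1^{2} = 1$)
$\frac{C{\left(139 \right)}}{Z{\left(-23 \right)}} = \frac{- \frac{344092}{27} - \frac{2174377}{27}}{1} = \left(- \frac{344092}{27} - \frac{2174377}{27}\right) 1 = \left(- \frac{2518469}{27}\right) 1 = - \frac{2518469}{27}$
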